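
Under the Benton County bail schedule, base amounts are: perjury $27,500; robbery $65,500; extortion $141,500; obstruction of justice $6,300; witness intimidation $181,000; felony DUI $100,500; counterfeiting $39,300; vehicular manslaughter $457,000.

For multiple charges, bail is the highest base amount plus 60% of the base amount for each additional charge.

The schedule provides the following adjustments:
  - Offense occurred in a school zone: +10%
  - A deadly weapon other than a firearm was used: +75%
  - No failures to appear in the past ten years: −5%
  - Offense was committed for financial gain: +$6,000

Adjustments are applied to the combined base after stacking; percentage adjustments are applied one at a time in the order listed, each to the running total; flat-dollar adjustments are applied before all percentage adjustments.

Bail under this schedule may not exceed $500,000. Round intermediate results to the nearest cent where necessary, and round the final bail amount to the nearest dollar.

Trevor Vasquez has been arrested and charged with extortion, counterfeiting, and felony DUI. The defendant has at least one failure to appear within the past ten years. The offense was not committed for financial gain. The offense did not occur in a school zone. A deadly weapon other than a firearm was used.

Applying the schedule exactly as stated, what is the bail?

$394,415

Base amounts from the schedule: extortion $141,500; counterfeiting $39,300; felony DUI $100,500.
Stacking rule: highest base plus 60% of each additional charge. Highest is extortion at $141,500. Additional: $39,300 × 60% = $23,580; $100,500 × 60% = $60,300. Combined base = $141,500 + $83,880 = $225,380.
A deadly weapon other than a firearm was used (+75%): $225,380 × 1.75 = $394,415.
$394,415 is within the $500,000 maximum.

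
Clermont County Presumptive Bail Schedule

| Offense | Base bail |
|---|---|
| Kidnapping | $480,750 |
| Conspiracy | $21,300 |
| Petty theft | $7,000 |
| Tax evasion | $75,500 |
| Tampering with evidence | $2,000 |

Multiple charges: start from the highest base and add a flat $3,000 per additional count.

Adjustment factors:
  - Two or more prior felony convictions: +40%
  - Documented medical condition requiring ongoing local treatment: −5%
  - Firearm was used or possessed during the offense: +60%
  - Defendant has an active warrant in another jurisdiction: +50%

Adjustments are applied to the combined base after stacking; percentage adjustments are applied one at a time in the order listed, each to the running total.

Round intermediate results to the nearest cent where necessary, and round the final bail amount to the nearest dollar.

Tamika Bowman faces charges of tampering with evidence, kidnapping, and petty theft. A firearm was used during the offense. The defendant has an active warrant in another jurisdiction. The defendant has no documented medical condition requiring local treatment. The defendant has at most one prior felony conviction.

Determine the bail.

Base amounts from the schedule: tampering with evidence $2,000; kidnapping $480,750; petty theft $7,000.
Stacking rule: highest base plus $3,000 per additional charge. Highest is kidnapping at $480,750; 2 additional charges → +$6,000. Combined base = $486,750.
Firearm was used or possessed during the offense (+60%): $486,750 × 1.6 = $778,800.
Defendant has an active warrant in another jurisdiction (+50%): $778,800 × 1.5 = $1,168,200.

$1,168,200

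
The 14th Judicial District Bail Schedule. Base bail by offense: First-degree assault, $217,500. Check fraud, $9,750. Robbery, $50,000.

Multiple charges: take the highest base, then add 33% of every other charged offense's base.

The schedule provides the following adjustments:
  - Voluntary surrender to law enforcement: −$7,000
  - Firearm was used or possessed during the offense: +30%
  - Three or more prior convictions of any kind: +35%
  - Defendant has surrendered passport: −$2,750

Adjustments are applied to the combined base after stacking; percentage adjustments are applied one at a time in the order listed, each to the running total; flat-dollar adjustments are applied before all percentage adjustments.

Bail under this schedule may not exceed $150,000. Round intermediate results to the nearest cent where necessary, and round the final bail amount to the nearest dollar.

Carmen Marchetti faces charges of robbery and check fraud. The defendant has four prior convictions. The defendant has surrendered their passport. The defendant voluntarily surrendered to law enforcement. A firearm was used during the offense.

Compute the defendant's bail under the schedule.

Base amounts from the schedule: robbery $50,000; check fraud $9,750.
Stacking rule: highest base plus 33% of each additional charge. Highest is robbery at $50,000. Additional: $9,750 × 33% = $3,217.50. Combined base = $50,000 + $3,217.50 = $53,217.50.
Voluntary surrender to law enforcement (−$7,000 flat): $53,217.50 − $7,000 = $46,217.50.
Defendant has surrendered passport (−$2,750 flat): $46,217.50 − $2,750 = $43,467.50.
Firearm was used or possessed during the offense (+30%): $43,467.50 × 1.3 = $56,507.75.
Three or more prior convictions of any kind (+35%): $56,507.75 × 1.35 = $76,285.46.
$76,285.46 is within the $150,000 maximum.
Rounded to the nearest dollar: $76,285.

$76,285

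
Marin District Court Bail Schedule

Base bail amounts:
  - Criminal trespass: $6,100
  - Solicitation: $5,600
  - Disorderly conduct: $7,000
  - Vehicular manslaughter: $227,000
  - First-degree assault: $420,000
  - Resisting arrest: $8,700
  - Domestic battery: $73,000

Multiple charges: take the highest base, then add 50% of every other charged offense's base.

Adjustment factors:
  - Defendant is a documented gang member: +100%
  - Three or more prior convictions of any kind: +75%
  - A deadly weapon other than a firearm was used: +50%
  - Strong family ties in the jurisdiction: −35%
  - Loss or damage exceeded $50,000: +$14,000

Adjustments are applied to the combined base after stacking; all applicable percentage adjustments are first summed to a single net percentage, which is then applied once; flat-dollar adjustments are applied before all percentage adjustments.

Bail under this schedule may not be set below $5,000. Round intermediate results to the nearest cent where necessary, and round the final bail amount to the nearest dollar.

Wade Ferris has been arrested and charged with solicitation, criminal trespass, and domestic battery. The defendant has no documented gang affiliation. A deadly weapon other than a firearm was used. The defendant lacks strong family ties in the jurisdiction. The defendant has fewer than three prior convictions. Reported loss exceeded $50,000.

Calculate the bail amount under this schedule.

Base amounts from the schedule: solicitation $5,600; criminal trespass $6,100; domestic battery $73,000.
Stacking rule: highest base plus 50% of each additional charge. Highest is domestic battery at $73,000. Additional: $5,600 × 50% = $2,800; $6,100 × 50% = $3,050. Combined base = $73,000 + $5,850 = $78,850.
Loss or damage exceeded $50,000 (+$14,000 flat): $78,850 + $14,000 = $92,850.
A deadly weapon other than a firearm was used (+50%): $92,850 × 1.5 = $139,275.
$139,275 is at or above the $5,000 minimum.

$139,275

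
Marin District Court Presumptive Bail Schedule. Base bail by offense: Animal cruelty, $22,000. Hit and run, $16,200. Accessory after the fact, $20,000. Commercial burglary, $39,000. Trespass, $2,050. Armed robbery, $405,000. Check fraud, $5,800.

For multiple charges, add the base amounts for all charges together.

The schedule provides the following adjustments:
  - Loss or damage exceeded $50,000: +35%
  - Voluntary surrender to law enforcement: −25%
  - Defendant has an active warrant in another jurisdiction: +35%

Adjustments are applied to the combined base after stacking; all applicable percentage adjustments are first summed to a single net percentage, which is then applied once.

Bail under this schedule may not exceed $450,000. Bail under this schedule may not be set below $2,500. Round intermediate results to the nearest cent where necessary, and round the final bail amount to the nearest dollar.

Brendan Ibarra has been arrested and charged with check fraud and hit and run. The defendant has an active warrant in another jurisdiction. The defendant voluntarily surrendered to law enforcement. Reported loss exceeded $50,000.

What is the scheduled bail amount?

Base amounts from the schedule: check fraud $5,800; hit and run $16,200.
Stacking rule: sum of all bases. $5,800 + $16,200 = $22,000.
Net percentage adjustment: +35% −25% +35% = +45%. $22,000 × 1.45 = $31,900.
$31,900 is within the $450,000 maximum.
$31,900 is at or above the $2,500 minimum.

$31,900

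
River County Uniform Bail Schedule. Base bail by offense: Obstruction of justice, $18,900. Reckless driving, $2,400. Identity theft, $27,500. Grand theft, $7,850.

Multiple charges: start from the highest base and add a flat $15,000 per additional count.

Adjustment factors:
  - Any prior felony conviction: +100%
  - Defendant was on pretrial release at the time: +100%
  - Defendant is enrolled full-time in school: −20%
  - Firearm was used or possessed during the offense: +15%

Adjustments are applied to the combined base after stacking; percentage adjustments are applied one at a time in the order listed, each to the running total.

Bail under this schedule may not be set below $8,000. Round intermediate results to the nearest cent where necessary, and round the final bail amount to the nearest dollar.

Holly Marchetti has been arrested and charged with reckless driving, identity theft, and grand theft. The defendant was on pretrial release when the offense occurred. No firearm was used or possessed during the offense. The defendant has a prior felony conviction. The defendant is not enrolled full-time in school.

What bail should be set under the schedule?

$230,000

Base amounts from the schedule: reckless driving $2,400; identity theft $27,500; grand theft $7,850.
Stacking rule: highest base plus $15,000 per additional charge. Highest is identity theft at $27,500; 2 additional charges → +$30,000. Combined base = $57,500.
Any prior felony conviction (+100%): $57,500 × 2 = $115,000.
Defendant was on pretrial release at the time (+100%): $115,000 × 2 = $230,000.
$230,000 is at or above the $8,000 minimum.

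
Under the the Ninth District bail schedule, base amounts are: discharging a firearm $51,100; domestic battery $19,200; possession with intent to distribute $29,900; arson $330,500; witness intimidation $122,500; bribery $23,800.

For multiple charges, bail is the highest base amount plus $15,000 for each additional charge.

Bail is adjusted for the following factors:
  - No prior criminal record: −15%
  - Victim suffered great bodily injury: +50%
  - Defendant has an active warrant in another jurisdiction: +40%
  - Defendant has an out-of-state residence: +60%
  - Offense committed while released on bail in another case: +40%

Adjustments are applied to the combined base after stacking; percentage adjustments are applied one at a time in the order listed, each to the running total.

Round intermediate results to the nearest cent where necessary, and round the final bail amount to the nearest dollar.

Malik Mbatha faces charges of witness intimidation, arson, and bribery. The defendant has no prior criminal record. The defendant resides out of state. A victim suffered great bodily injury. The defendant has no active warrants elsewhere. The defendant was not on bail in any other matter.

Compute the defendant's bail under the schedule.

Base amounts from the schedule: witness intimidation $122,500; arson $330,500; bribery $23,800.
Stacking rule: highest base plus $15,000 per additional charge. Highest is arson at $330,500; 2 additional charges → +$30,000. Combined base = $360,500.
No prior criminal record (−15%): $360,500 × 0.85 = $306,425.
Victim suffered great bodily injury (+50%): $306,425 × 1.5 = $459,637.50.
Defendant has an out-of-state residence (+60%): $459,637.50 × 1.6 = $735,420.

$735,420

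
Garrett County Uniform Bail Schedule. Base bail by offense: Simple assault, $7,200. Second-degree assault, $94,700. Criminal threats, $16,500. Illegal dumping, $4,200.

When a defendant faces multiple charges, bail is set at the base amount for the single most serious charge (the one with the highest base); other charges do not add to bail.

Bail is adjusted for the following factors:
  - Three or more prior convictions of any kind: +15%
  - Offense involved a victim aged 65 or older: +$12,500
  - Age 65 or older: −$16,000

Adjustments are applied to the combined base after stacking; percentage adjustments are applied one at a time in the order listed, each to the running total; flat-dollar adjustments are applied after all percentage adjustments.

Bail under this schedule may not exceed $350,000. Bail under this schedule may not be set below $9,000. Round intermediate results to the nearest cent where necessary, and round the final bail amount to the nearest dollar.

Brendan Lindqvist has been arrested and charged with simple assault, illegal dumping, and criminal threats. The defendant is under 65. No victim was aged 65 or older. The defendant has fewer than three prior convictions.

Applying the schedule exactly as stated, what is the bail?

$16,500

Base amounts from the schedule: simple assault $7,200; illegal dumping $4,200; criminal threats $16,500.
Stacking rule: use the highest base only. Highest is criminal threats at $16,500. Combined base = $16,500.
No adjustment factors apply to this defendant.
$16,500 is within the $350,000 maximum.
$16,500 is at or above the $9,000 minimum.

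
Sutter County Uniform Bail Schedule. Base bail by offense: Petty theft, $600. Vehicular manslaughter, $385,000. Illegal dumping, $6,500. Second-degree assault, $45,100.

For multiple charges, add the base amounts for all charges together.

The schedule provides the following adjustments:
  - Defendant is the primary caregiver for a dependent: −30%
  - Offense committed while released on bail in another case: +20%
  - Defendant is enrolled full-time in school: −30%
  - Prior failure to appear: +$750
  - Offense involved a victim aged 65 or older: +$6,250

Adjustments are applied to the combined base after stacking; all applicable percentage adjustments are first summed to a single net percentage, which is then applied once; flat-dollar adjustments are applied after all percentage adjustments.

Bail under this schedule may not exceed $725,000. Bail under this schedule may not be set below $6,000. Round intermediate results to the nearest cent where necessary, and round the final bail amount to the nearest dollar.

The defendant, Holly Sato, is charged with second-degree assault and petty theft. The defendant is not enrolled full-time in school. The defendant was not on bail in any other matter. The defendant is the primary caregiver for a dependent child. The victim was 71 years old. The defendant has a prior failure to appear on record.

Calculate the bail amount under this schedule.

Base amounts from the schedule: second-degree assault $45,100; petty theft $600.
Stacking rule: sum of all bases. $45,100 + $600 = $45,700.
Defendant is the primary caregiver for a dependent (−30%): $45,700 × 0.7 = $31,990.
Prior failure to appear (+$750 flat): $31,990 + $750 = $32,740.
Offense involved a victim aged 65 or older (+$6,250 flat): $32,740 + $6,250 = $38,990.
$38,990 is within the $725,000 maximum.
$38,990 is at or above the $6,000 minimum.

$38,990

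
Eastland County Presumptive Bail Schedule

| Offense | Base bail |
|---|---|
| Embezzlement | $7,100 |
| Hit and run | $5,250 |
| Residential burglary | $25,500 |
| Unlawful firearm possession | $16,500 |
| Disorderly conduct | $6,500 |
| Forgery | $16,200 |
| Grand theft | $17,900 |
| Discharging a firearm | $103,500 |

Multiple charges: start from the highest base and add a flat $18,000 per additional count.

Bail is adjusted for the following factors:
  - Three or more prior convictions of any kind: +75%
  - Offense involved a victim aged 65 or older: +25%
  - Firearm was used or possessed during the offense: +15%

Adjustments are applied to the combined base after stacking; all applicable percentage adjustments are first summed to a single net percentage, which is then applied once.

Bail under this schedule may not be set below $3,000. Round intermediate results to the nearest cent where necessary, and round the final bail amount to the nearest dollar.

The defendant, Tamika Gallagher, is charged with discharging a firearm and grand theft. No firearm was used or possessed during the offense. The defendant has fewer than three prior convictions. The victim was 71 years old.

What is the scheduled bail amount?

$151,875

Base amounts from the schedule: discharging a firearm $103,500; grand theft $17,900.
Stacking rule: highest base plus $18,000 per additional charge. Highest is discharging a firearm at $103,500; 1 additional charge → +$18,000. Combined base = $121,500.
Offense involved a victim aged 65 or older (+25%): $121,500 × 1.25 = $151,875.
$151,875 is at or above the $3,000 minimum.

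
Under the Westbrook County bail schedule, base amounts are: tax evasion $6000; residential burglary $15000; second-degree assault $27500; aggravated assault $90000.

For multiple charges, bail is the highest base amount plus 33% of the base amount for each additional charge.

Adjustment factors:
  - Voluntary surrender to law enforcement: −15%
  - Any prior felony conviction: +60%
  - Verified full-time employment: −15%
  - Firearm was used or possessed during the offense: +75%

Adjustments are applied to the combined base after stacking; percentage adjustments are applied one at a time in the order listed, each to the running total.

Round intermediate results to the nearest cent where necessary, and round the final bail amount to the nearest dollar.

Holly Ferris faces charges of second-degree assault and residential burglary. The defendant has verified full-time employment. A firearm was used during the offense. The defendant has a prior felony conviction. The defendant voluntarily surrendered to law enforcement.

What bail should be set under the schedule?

Base amounts from the schedule: second-degree assault $27500; residential burglary $15000.
Stacking rule: highest base plus 33% of each additional charge. Highest is second-degree assault at $27500. Additional: $15000 × 33% = $4950. Combined base = $27500 + $4950 = $32450.
Voluntary surrender to law enforcement (−15%): $32450 × 0.85 = $27582.50.
Any prior felony conviction (+60%): $27582.50 × 1.6 = $44132.
Verified full-time employment (−15%): $44132 × 0.85 = $37512.20.
Firearm was used or possessed during the offense (+75%): $37512.20 × 1.75 = $65646.35.
Rounded to the nearest dollar: $65646.

$65646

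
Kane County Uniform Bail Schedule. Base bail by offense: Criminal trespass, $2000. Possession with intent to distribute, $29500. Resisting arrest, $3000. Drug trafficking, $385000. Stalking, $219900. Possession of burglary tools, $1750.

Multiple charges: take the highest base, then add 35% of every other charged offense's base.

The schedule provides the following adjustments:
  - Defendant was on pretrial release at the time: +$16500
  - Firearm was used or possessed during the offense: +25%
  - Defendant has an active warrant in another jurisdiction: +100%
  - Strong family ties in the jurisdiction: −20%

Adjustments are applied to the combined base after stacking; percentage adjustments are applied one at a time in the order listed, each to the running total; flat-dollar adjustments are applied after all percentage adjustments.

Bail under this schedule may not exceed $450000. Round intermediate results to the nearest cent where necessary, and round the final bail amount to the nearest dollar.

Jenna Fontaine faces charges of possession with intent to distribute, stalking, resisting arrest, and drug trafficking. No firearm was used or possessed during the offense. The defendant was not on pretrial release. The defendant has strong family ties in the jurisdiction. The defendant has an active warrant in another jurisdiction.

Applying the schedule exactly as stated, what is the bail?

Base amounts from the schedule: possession with intent to distribute $29500; stalking $219900; resisting arrest $3000; drug trafficking $385000.
Stacking rule: highest base plus 35% of each additional charge. Highest is drug trafficking at $385000. Additional: $29500 × 35% = $10325; $219900 × 35% = $76965; $3000 × 35% = $1050. Combined base = $385000 + $88340 = $473340.
Defendant has an active warrant in another jurisdiction (+100%): $473340 × 2 = $946680.
Strong family ties in the jurisdiction (−20%): $946680 × 0.8 = $757344.
Result $757344 exceeds the maximum of $450000; bail is capped at $450000.

$450000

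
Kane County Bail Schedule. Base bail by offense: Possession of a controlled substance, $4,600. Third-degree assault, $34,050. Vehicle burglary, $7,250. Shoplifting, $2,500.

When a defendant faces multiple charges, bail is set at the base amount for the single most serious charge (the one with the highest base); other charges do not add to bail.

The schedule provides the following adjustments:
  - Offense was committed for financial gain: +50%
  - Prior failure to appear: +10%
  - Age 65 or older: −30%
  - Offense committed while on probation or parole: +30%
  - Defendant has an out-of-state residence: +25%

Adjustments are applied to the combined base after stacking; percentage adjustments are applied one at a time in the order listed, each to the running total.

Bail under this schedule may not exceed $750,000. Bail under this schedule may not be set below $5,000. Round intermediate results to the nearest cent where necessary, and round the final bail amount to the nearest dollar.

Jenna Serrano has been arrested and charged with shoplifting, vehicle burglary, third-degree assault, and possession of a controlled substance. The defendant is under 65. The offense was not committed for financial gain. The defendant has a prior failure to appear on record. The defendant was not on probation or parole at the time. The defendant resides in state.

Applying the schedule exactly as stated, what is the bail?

Base amounts from the schedule: shoplifting $2,500; vehicle burglary $7,250; third-degree assault $34,050; possession of a controlled substance $4,600.
Stacking rule: use the highest base only. Highest is third-degree assault at $34,050. Combined base = $34,050.
Prior failure to appear (+10%): $34,050 × 1.1 = $37,455.
$37,455 is within the $750,000 maximum.
$37,455 is at or above the $5,000 minimum.

$37,455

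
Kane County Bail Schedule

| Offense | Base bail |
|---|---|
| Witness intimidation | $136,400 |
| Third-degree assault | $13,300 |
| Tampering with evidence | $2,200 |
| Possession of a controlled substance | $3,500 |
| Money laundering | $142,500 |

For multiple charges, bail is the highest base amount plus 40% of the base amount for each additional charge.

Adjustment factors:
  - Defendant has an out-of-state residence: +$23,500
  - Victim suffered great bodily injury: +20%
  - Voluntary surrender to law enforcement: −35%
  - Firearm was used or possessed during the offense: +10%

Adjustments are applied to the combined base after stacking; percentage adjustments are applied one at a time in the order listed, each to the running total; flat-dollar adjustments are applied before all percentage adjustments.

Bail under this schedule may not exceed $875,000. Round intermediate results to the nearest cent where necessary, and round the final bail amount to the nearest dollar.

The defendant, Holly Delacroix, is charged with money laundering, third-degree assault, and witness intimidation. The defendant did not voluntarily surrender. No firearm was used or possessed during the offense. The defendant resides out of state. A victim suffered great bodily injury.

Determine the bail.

$271,056

Base amounts from the schedule: money laundering $142,500; third-degree assault $13,300; witness intimidation $136,400.
Stacking rule: highest base plus 40% of each additional charge. Highest is money laundering at $142,500. Additional: $13,300 × 40% = $5,320; $136,400 × 40% = $54,560. Combined base = $142,500 + $59,880 = $202,380.
Defendant has an out-of-state residence (+$23,500 flat): $202,380 + $23,500 = $225,880.
Victim suffered great bodily injury (+20%): $225,880 × 1.2 = $271,056.
$271,056 is within the $875,000 maximum.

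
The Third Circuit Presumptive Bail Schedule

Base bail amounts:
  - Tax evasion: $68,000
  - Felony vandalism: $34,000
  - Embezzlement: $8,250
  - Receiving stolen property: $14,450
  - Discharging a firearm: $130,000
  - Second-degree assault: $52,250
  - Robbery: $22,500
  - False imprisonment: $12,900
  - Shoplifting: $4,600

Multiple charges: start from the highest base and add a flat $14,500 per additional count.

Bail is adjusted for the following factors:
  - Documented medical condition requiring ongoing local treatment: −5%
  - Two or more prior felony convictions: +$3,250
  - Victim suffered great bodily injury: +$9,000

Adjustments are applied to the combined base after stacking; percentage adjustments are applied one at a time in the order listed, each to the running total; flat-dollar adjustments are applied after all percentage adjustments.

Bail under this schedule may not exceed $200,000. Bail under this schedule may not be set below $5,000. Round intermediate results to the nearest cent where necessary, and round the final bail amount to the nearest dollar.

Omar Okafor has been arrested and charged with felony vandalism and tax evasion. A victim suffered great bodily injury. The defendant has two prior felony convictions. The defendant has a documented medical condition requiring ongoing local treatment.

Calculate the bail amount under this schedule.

$90,625

Base amounts from the schedule: felony vandalism $34,000; tax evasion $68,000.
Stacking rule: highest base plus $14,500 per additional charge. Highest is tax evasion at $68,000; 1 additional charge → +$14,500. Combined base = $82,500.
Documented medical condition requiring ongoing local treatment (−5%): $82,500 × 0.95 = $78,375.
Two or more prior felony convictions (+$3,250 flat): $78,375 + $3,250 = $81,625.
Victim suffered great bodily injury (+$9,000 flat): $81,625 + $9,000 = $90,625.
$90,625 is within the $200,000 maximum.
$90,625 is at or above the $5,000 minimum.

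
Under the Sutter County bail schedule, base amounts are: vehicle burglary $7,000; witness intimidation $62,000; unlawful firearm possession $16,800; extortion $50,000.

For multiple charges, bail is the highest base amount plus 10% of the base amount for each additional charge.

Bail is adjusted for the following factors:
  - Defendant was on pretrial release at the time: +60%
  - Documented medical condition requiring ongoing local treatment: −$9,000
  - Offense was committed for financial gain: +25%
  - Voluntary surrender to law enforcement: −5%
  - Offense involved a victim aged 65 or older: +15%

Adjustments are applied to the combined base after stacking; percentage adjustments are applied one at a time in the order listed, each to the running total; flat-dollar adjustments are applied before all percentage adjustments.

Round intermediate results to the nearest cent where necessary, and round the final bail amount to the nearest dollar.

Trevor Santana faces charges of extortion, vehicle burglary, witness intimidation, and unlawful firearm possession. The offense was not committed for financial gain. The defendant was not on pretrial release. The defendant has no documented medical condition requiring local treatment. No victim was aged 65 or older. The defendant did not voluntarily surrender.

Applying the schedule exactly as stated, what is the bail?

$69,380

Base amounts from the schedule: extortion $50,000; vehicle burglary $7,000; witness intimidation $62,000; unlawful firearm possession $16,800.
Stacking rule: highest base plus 10% of each additional charge. Highest is witness intimidation at $62,000. Additional: $50,000 × 10% = $5,000; $7,000 × 10% = $700; $16,800 × 10% = $1,680. Combined base = $62,000 + $7,380 = $69,380.
No adjustment factors apply to this defendant.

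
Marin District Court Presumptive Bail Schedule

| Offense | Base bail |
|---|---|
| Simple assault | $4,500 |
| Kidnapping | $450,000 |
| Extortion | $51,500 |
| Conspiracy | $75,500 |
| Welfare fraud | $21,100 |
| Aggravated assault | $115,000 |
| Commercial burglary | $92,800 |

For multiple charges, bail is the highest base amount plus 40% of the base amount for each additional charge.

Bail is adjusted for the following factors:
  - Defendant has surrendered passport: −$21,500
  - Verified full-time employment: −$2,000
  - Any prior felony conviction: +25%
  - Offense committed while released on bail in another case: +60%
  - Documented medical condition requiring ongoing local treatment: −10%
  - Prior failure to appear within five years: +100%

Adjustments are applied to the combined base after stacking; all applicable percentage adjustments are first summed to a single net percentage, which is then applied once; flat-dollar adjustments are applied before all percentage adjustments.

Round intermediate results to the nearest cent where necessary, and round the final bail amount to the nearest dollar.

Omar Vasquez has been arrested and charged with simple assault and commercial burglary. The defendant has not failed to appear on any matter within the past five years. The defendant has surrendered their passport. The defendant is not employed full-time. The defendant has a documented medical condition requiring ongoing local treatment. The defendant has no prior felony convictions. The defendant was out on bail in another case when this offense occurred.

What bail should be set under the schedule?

Base amounts from the schedule: simple assault $4,500; commercial burglary $92,800.
Stacking rule: highest base plus 40% of each additional charge. Highest is commercial burglary at $92,800. Additional: $4,500 × 40% = $1,800. Combined base = $92,800 + $1,800 = $94,600.
Defendant has surrendered passport (−$21,500 flat): $94,600 − $21,500 = $73,100.
Net percentage adjustment: +60% −10% = +50%. $73,100 × 1.5 = $109,650.

$109,650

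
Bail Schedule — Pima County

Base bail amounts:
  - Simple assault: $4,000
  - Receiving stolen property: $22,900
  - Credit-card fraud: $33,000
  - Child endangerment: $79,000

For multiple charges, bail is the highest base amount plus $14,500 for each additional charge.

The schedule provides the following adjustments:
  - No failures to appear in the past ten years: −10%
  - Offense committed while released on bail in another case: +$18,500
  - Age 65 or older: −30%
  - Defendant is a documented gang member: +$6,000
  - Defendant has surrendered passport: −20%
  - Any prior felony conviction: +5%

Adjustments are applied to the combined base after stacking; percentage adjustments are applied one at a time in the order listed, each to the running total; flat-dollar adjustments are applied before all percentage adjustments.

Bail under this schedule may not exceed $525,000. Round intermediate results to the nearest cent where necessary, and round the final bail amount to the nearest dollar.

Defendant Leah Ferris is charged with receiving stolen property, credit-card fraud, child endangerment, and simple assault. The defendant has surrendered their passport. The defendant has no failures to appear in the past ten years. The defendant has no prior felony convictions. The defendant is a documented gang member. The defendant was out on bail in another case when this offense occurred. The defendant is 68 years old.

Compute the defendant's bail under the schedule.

$74,088

Base amounts from the schedule: receiving stolen property $22,900; credit-card fraud $33,000; child endangerment $79,000; simple assault $4,000.
Stacking rule: highest base plus $14,500 per additional charge. Highest is child endangerment at $79,000; 3 additional charges → +$43,500. Combined base = $122,500.
Offense committed while released on bail in another case (+$18,500 flat): $122,500 + $18,500 = $141,000.
Defendant is a documented gang member (+$6,000 flat): $141,000 + $6,000 = $147,000.
No failures to appear in the past ten years (−10%): $147,000 × 0.9 = $132,300.
Age 65 or older (−30%): $132,300 × 0.7 = $92,610.
Defendant has surrendered passport (−20%): $92,610 × 0.8 = $74,088.
$74,088 is within the $525,000 maximum.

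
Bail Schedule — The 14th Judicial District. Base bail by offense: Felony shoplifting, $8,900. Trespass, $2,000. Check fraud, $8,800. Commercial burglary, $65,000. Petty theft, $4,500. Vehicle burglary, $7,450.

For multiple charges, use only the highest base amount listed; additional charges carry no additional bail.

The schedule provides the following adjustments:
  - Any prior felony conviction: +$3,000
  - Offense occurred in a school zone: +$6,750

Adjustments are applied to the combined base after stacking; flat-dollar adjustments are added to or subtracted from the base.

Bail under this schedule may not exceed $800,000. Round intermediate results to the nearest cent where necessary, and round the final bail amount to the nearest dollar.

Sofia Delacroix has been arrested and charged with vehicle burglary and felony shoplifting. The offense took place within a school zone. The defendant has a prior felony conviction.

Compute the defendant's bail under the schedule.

Base amounts from the schedule: vehicle burglary $7,450; felony shoplifting $8,900.
Stacking rule: use the highest base only. Highest is felony shoplifting at $8,900. Combined base = $8,900.
Any prior felony conviction (+$3,000 flat): $8,900 + $3,000 = $11,900.
Offense occurred in a school zone (+$6,750 flat): $11,900 + $6,750 = $18,650.
$18,650 is within the $800,000 maximum.

$18,650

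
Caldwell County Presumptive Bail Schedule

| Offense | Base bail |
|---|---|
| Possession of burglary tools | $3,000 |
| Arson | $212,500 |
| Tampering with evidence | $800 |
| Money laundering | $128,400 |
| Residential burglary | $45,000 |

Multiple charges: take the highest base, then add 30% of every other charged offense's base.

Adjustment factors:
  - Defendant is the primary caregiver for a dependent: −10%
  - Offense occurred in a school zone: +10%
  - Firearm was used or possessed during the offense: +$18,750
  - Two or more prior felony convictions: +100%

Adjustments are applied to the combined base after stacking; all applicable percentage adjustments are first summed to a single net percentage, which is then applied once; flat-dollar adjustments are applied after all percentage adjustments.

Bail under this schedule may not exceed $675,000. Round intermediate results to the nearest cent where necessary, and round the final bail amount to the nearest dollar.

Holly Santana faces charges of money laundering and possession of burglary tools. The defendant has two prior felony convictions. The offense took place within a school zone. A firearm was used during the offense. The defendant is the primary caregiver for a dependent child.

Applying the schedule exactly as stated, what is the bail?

Base amounts from the schedule: money laundering $128,400; possession of burglary tools $3,000.
Stacking rule: highest base plus 30% of each additional charge. Highest is money laundering at $128,400. Additional: $3,000 × 30% = $900. Combined base = $128,400 + $900 = $129,300.
Net percentage adjustment: −10% +10% +100% = +100%. $129,300 × 2 = $258,600.
Firearm was used or possessed during the offense (+$18,750 flat): $258,600 + $18,750 = $277,350.
$277,350 is within the $675,000 maximum.

$277,350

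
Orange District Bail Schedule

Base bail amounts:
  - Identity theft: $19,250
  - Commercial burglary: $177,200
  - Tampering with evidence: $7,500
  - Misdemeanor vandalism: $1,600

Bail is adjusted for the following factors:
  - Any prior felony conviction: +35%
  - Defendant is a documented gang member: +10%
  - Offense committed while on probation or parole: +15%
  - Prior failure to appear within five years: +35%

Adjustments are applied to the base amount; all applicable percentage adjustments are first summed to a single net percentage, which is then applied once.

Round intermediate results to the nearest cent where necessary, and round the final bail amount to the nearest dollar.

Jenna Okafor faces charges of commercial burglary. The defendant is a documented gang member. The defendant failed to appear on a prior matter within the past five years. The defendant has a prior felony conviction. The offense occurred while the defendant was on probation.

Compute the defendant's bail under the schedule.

Base amounts from the schedule: commercial burglary $177,200.
Single charge. Combined base = $177,200.
Net percentage adjustment: +35% +10% +15% +35% = +95%. $177,200 × 1.95 = $345,540.

$345,540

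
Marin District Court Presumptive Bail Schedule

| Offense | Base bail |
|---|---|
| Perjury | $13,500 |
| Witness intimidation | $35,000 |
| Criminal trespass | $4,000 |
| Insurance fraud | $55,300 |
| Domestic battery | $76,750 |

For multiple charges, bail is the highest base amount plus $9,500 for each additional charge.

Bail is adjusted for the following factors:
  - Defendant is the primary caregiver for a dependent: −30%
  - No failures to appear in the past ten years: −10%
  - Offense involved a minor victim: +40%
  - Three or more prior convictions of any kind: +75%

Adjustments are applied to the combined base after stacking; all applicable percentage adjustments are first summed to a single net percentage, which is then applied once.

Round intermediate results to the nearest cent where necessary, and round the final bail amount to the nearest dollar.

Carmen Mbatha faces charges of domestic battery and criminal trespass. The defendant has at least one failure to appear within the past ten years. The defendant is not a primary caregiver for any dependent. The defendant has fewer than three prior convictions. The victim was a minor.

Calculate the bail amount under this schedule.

$120,750

Base amounts from the schedule: domestic battery $76,750; criminal trespass $4,000.
Stacking rule: highest base plus $9,500 per additional charge. Highest is domestic battery at $76,750; 1 additional charge → +$9,500. Combined base = $86,250.
Offense involved a minor victim (+40%): $86,250 × 1.4 = $120,750.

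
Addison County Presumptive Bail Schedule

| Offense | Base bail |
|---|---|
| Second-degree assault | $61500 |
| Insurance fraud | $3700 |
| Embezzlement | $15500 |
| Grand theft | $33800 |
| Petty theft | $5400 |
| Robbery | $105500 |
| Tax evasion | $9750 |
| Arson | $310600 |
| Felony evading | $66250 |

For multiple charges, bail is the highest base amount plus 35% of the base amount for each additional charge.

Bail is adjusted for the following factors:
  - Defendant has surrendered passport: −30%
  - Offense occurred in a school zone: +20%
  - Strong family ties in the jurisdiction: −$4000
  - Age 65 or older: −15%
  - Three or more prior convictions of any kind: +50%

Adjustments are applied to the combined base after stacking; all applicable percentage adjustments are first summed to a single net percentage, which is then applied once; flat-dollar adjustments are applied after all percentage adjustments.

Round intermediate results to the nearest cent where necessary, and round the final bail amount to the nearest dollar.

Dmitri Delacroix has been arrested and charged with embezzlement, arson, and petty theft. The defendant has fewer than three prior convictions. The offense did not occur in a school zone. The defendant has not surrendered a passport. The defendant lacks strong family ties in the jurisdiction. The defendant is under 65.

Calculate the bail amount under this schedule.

$317915

Base amounts from the schedule: embezzlement $15500; arson $310600; petty theft $5400.
Stacking rule: highest base plus 35% of each additional charge. Highest is arson at $310600. Additional: $15500 × 35% = $5425; $5400 × 35% = $1890. Combined base = $310600 + $7315 = $317915.
No adjustment factors apply to this defendant.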